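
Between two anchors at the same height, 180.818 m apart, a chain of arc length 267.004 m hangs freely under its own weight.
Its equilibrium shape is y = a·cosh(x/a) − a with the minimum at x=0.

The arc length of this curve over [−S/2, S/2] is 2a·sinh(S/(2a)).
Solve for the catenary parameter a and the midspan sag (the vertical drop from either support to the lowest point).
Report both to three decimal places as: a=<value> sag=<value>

a=56.929 sag=88.204

seed: a₀ = √(S³/(24(L−S))) = √(180.818³/(24·86.186)) = 53.461176
iter 1: u=1.691115  f(a)=+1.320e+01  f'(a)=-4.246e+00  a ← 53.461176 − (+1.320e+01/-4.246e+00) = 56.569617
iter 2: u=1.598190  f(a)=+1.239e+00  f'(a)=-3.483e+00  a ← 56.569617 − (+1.239e+00/-3.483e+00) = 56.925223
iter 3: u=1.588206  f(a)=+1.340e-02  f'(a)=-3.408e+00  a ← 56.925223 − (+1.340e-02/-3.408e+00) = 56.929156
iter 4: u=1.588097  f(a)=+1.607e-06  f'(a)=-3.407e+00  a ← 56.929156 − (+1.607e-06/-3.407e+00) = 56.929156
iter 5: u=1.588097  f(a)=+5.684e-14  f'(a)=-3.407e+00  a ← 56.929156 − (+5.684e-14/-3.407e+00) = 56.929156
converged: |Δa| < 1e-12 after 5 iterations
sag = a·(cosh(S/(2a)) − 1) = 56.929156·(cosh(1.588097) − 1) = 88.204275
T_max/T_min = cosh(S/(2a)) = 2.549369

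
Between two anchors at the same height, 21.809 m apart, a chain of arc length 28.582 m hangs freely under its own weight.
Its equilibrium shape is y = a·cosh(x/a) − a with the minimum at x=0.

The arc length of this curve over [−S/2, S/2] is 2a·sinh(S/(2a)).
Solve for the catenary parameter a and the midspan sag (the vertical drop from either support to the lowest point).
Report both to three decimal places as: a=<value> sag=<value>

a=8.337 sag=8.208

seed: a₀ = √(S³/(24(L−S))) = √(21.809³/(24·6.773)) = 7.988357
iter 1: u=1.365049  f(a)=+6.598e-01  f'(a)=-2.033e+00  a ← 7.988357 − (+6.598e-01/-2.033e+00) = 8.312809
iter 2: u=1.311771  f(a)=+4.232e-02  f'(a)=-1.780e+00  a ← 8.312809 − (+4.232e-02/-1.780e+00) = 8.336584
iter 3: u=1.308030  f(a)=+2.006e-04  f'(a)=-1.763e+00  a ← 8.336584 − (+2.006e-04/-1.763e+00) = 8.336698
iter 4: u=1.308012  f(a)=+4.553e-09  f'(a)=-1.763e+00  a ← 8.336698 − (+4.553e-09/-1.763e+00) = 8.336698
iter 5: u=1.308012  f(a)=+3.553e-15  f'(a)=-1.763e+00  a ← 8.336698 − (+3.553e-15/-1.763e+00) = 8.336698
converged: |Δa| < 1e-12 after 5 iterations
sag = a·(cosh(S/(2a)) − 1) = 8.336698·(cosh(1.308012) − 1) = 8.208187
T_max/T_min = cosh(S/(2a)) = 1.984585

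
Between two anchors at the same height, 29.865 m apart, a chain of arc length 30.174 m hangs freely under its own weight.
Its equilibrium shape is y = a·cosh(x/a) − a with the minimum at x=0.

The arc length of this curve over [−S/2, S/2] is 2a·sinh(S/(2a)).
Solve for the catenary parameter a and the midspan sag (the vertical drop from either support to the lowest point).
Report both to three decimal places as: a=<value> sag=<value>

a=60.025 sag=1.867

seed: a₀ = √(S³/(24(L−S))) = √(29.865³/(24·0.309)) = 59.932020
iter 1: u=0.249157  f(a)=+9.605e-04  f'(a)=-1.038e-02  a ← 59.932020 − (+9.605e-04/-1.038e-02) = 60.024595
iter 2: u=0.248773  f(a)=+2.230e-06  f'(a)=-1.033e-02  a ← 60.024595 − (+2.230e-06/-1.033e-02) = 60.024811
iter 3: u=0.248772  f(a)=+1.209e-11  f'(a)=-1.033e-02  a ← 60.024811 − (+1.209e-11/-1.033e-02) = 60.024811
iter 4: u=0.248772  f(a)=+0.000e+00  f'(a)=-1.033e-02  a ← 60.024811 − (+0.000e+00/-1.033e-02) = 60.024811
converged: |Δa| < 1e-12 after 4 iterations
sag = a·(cosh(S/(2a)) − 1) = 60.024811·(cosh(0.248772) − 1) = 1.866994
T_max/T_min = cosh(S/(2a)) = 1.031104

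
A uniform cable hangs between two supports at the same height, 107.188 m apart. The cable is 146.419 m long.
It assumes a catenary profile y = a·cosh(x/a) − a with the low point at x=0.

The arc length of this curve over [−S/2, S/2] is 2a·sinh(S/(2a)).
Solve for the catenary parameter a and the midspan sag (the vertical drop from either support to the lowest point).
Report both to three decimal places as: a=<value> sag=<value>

a=38.005 sag=44.482

seed: a₀ = √(S³/(24(L−S))) = √(107.188³/(24·39.231)) = 36.165872
iter 1: u=1.481894  f(a)=+4.540e+00  f'(a)=-2.685e+00  a ← 36.165872 − (+4.540e+00/-2.685e+00) = 37.856773
iter 2: u=1.415704  f(a)=+3.378e-01  f'(a)=-2.299e+00  a ← 37.856773 − (+3.378e-01/-2.299e+00) = 38.003714
iter 3: u=1.410231  f(a)=+2.203e-03  f'(a)=-2.269e+00  a ← 38.003714 − (+2.203e-03/-2.269e+00) = 38.004685
iter 4: u=1.410195  f(a)=+9.500e-08  f'(a)=-2.269e+00  a ← 38.004685 − (+9.500e-08/-2.269e+00) = 38.004685
iter 5: u=1.410195  f(a)=-2.842e-14  f'(a)=-2.269e+00  a ← 38.004685 − (-2.842e-14/-2.269e+00) = 38.004685
converged: |Δa| < 1e-12 after 5 iterations
sag = a·(cosh(S/(2a)) − 1) = 38.004685·(cosh(1.410195) − 1) = 44.481598
T_max/T_min = cosh(S/(2a)) = 2.170424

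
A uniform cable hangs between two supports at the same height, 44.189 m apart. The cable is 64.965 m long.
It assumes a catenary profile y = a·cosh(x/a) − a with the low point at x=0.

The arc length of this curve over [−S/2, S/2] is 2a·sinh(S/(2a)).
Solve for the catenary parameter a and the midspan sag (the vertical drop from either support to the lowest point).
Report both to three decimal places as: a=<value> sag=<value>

a=13.998 sag=21.373

seed: a₀ = √(S³/(24(L−S))) = √(44.189³/(24·20.776)) = 13.154813
iter 1: u=1.679575  f(a)=+3.135e+00  f'(a)=-4.144e+00  a ← 13.154813 − (+3.135e+00/-4.144e+00) = 13.911301
iter 2: u=1.588241  f(a)=+2.908e-01  f'(a)=-3.408e+00  a ← 13.911301 − (+2.908e-01/-3.408e+00) = 13.996617
iter 3: u=1.578560  f(a)=+3.066e-03  f'(a)=-3.337e+00  a ← 13.996617 − (+3.066e-03/-3.337e+00) = 13.997536
iter 4: u=1.578456  f(a)=+3.488e-07  f'(a)=-3.336e+00  a ← 13.997536 − (+3.488e-07/-3.336e+00) = 13.997536
iter 5: u=1.578456  f(a)=+2.842e-14  f'(a)=-3.336e+00  a ← 13.997536 − (+2.842e-14/-3.336e+00) = 13.997536
converged: |Δa| < 1e-12 after 5 iterations
sag = a·(cosh(S/(2a)) − 1) = 13.997536·(cosh(1.578456) − 1) = 21.372562
T_max/T_min = cosh(S/(2a)) = 2.526880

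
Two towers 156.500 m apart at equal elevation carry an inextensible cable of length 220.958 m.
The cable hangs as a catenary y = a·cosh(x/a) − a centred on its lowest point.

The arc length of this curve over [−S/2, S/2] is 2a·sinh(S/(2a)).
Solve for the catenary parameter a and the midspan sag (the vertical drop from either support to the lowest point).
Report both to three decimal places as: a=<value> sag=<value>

a=52.600 sag=69.761

seed: a₀ = √(S³/(24(L−S))) = √(156.500³/(24·64.458)) = 49.776858
iter 1: u=1.572016  f(a)=+8.450e+00  f'(a)=-3.289e+00  a ← 49.776858 − (+8.450e+00/-3.289e+00) = 52.345876
iter 2: u=1.494865  f(a)=+6.982e-01  f'(a)=-2.766e+00  a ← 52.345876 − (+6.982e-01/-2.766e+00) = 52.598300
iter 3: u=1.487691  f(a)=+5.716e-03  f'(a)=-2.721e+00  a ← 52.598300 − (+5.716e-03/-2.721e+00) = 52.600401
iter 4: u=1.487631  f(a)=+3.901e-07  f'(a)=-2.721e+00  a ← 52.600401 − (+3.901e-07/-2.721e+00) = 52.600401
iter 5: u=1.487631  f(a)=+5.684e-14  f'(a)=-2.721e+00  a ← 52.600401 − (+5.684e-14/-2.721e+00) = 52.600401
converged: |Δa| < 1e-12 after 5 iterations
sag = a·(cosh(S/(2a)) − 1) = 52.600401·(cosh(1.487631) − 1) = 69.761405
T_max/T_min = cosh(S/(2a)) = 2.326252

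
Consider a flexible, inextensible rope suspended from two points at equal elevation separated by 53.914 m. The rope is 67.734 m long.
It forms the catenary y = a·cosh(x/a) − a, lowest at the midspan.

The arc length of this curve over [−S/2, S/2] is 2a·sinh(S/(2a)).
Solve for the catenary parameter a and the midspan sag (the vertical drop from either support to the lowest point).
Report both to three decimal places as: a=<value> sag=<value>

a=22.527 sag=18.148

seed: a₀ = √(S³/(24(L−S))) = √(53.914³/(24·13.820)) = 21.736654
iter 1: u=1.240163  f(a)=+1.103e+00  f'(a)=-1.478e+00  a ← 21.736654 − (+1.103e+00/-1.478e+00) = 22.482504
iter 2: u=1.199021  f(a)=+5.929e-02  f'(a)=-1.323e+00  a ← 22.482504 − (+5.929e-02/-1.323e+00) = 22.527314
iter 3: u=1.196636  f(a)=+1.930e-04  f'(a)=-1.315e+00  a ← 22.527314 − (+1.930e-04/-1.315e+00) = 22.527461
iter 4: u=1.196628  f(a)=+2.060e-09  f'(a)=-1.314e+00  a ← 22.527461 − (+2.060e-09/-1.314e+00) = 22.527461
iter 5: u=1.196628  f(a)=+0.000e+00  f'(a)=-1.314e+00  a ← 22.527461 − (+0.000e+00/-1.314e+00) = 22.527461
converged: |Δa| < 1e-12 after 5 iterations
sag = a·(cosh(S/(2a)) − 1) = 22.527461·(cosh(1.196628) − 1) = 18.147595
T_max/T_min = cosh(S/(2a)) = 1.805577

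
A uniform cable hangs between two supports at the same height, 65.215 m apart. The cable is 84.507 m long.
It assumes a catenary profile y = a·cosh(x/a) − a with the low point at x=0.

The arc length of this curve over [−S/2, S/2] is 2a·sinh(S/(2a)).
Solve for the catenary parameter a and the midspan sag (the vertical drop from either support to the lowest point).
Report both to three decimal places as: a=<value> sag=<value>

seed: a₀ = √(S³/(24(L−S))) = √(65.215³/(24·19.292)) = 24.475242
iter 1: u=1.332265  f(a)=+1.786e+00  f'(a)=-1.875e+00  a ← 24.475242 − (+1.786e+00/-1.875e+00) = 25.428124
iter 2: u=1.282340  f(a)=+1.096e-01  f'(a)=-1.651e+00  a ← 25.428124 − (+1.096e-01/-1.651e+00) = 25.494518
iter 3: u=1.279000  f(a)=+4.725e-04  f'(a)=-1.637e+00  a ← 25.494518 − (+4.725e-04/-1.637e+00) = 25.494807
iter 4: u=1.278986  f(a)=+8.861e-09  f'(a)=-1.637e+00  a ← 25.494807 − (+8.861e-09/-1.637e+00) = 25.494807
iter 5: u=1.278986  f(a)=-2.842e-14  f'(a)=-1.637e+00  a ← 25.494807 − (-2.842e-14/-1.637e+00) = 25.494807
converged: |Δa| < 1e-12 after 5 iterations
sag = a·(cosh(S/(2a)) − 1) = 25.494807·(cosh(1.278986) − 1) = 23.854392
T_max/T_min = cosh(S/(2a)) = 1.935657

a=25.495 sag=23.854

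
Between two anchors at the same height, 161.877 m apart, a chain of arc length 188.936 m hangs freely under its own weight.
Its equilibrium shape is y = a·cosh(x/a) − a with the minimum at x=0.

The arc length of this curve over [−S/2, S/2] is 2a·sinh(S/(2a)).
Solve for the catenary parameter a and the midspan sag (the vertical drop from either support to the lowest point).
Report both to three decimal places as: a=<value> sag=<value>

seed: a₀ = √(S³/(24(L−S))) = √(161.877³/(24·27.059)) = 80.819513
iter 1: u=1.001472  f(a)=+1.390e+00  f'(a)=-7.392e-01  a ← 80.819513 − (+1.390e+00/-7.392e-01) = 82.699583
iter 2: u=0.978705  f(a)=+4.997e-02  f'(a)=-6.869e-01  a ← 82.699583 − (+4.997e-02/-6.869e-01) = 82.772334
iter 3: u=0.977845  f(a)=+6.996e-05  f'(a)=-6.850e-01  a ← 82.772334 − (+6.996e-05/-6.850e-01) = 82.772436
iter 4: u=0.977844  f(a)=+1.375e-10  f'(a)=-6.850e-01  a ← 82.772436 − (+1.375e-10/-6.850e-01) = 82.772436
iter 5: u=0.977844  f(a)=+2.842e-14  f'(a)=-6.850e-01  a ← 82.772436 − (+2.842e-14/-6.850e-01) = 82.772436
converged: |Δa| < 1e-12 after 5 iterations
sag = a·(cosh(S/(2a)) − 1) = 82.772436·(cosh(0.977844) − 1) = 42.828038
T_max/T_min = cosh(S/(2a)) = 1.517419

a=82.772 sag=42.828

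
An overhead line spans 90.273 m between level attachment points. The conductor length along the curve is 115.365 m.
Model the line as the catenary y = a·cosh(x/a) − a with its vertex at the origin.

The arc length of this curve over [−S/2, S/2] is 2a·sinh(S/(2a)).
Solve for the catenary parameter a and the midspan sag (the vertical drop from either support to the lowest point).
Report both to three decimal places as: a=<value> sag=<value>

seed: a₀ = √(S³/(24(L−S))) = √(90.273³/(24·25.092)) = 34.951318
iter 1: u=1.291411  f(a)=+2.177e+00  f'(a)=-1.690e+00  a ← 34.951318 − (+2.177e+00/-1.690e+00) = 36.239714
iter 2: u=1.245498  f(a)=+1.262e-01  f'(a)=-1.499e+00  a ← 36.239714 − (+1.262e-01/-1.499e+00) = 36.323881
iter 3: u=1.242612  f(a)=+4.815e-04  f'(a)=-1.488e+00  a ← 36.323881 − (+4.815e-04/-1.488e+00) = 36.324204
iter 4: u=1.242601  f(a)=+7.070e-09  f'(a)=-1.488e+00  a ← 36.324204 − (+7.070e-09/-1.488e+00) = 36.324204
iter 5: u=1.242601  f(a)=-1.421e-14  f'(a)=-1.488e+00  a ← 36.324204 − (-1.421e-14/-1.488e+00) = 36.324204
converged: |Δa| < 1e-12 after 5 iterations
sag = a·(cosh(S/(2a)) − 1) = 36.324204·(cosh(1.242601) − 1) = 31.842640
T_max/T_min = cosh(S/(2a)) = 1.876623

a=36.324 sag=31.843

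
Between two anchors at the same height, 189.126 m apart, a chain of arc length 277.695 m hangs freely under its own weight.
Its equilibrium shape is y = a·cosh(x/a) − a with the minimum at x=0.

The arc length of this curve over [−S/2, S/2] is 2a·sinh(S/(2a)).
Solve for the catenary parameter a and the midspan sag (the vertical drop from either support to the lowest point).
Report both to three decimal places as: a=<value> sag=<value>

a=60.014 sag=91.248

seed: a₀ = √(S³/(24(L−S))) = √(189.126³/(24·88.569)) = 56.413152
iter 1: u=1.676258  f(a)=+1.331e+01  f'(a)=-4.116e+00  a ← 56.413152 − (+1.331e+01/-4.116e+00) = 59.646952
iter 2: u=1.585379  f(a)=+1.230e+00  f'(a)=-3.387e+00  a ← 59.646952 − (+1.230e+00/-3.387e+00) = 60.010159
iter 3: u=1.575783  f(a)=+1.287e-02  f'(a)=-3.316e+00  a ← 60.010159 − (+1.287e-02/-3.316e+00) = 60.014041
iter 4: u=1.575681  f(a)=+1.443e-06  f'(a)=-3.316e+00  a ← 60.014041 − (+1.443e-06/-3.316e+00) = 60.014041
iter 5: u=1.575681  f(a)=+0.000e+00  f'(a)=-3.316e+00  a ← 60.014041 − (+0.000e+00/-3.316e+00) = 60.014041
converged: |Δa| < 1e-12 after 5 iterations
sag = a·(cosh(S/(2a)) − 1) = 60.014041·(cosh(1.575681) − 1) = 91.248358
T_max/T_min = cosh(S/(2a)) = 2.520450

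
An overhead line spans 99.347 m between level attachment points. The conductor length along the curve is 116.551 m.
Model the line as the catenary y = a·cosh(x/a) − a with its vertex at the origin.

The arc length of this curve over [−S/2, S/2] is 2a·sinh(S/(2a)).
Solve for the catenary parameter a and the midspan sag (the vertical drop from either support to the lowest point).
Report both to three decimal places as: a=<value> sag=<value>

a=49.950 sag=26.803

seed: a₀ = √(S³/(24(L−S))) = √(99.347³/(24·17.204)) = 48.731726
iter 1: u=1.019326  f(a)=+9.162e-01  f'(a)=-7.822e-01  a ← 48.731726 − (+9.162e-01/-7.822e-01) = 49.903029
iter 2: u=0.995400  f(a)=+3.407e-02  f'(a)=-7.250e-01  a ← 49.903029 − (+3.407e-02/-7.250e-01) = 49.950026
iter 3: u=0.994464  f(a)=+5.116e-05  f'(a)=-7.228e-01  a ← 49.950026 − (+5.116e-05/-7.228e-01) = 49.950097
iter 4: u=0.994463  f(a)=+1.157e-10  f'(a)=-7.228e-01  a ← 49.950097 − (+1.157e-10/-7.228e-01) = 49.950097
iter 5: u=0.994463  f(a)=+2.842e-14  f'(a)=-7.228e-01  a ← 49.950097 − (+2.842e-14/-7.228e-01) = 49.950097
converged: |Δa| < 1e-12 after 5 iterations
sag = a·(cosh(S/(2a)) − 1) = 49.950097·(cosh(0.994463) − 1) = 26.803053
T_max/T_min = cosh(S/(2a)) = 1.536597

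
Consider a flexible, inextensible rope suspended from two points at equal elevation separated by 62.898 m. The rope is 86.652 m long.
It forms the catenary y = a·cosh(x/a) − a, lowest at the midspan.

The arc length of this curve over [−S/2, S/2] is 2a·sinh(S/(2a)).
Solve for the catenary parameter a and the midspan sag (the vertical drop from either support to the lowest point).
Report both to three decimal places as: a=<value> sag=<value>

seed: a₀ = √(S³/(24(L−S))) = √(62.898³/(24·23.754)) = 20.892060
iter 1: u=1.505309  f(a)=+2.841e+00  f'(a)=-2.833e+00  a ← 20.892060 − (+2.841e+00/-2.833e+00) = 21.895023
iter 2: u=1.436354  f(a)=+2.174e-01  f'(a)=-2.414e+00  a ← 21.895023 − (+2.174e-01/-2.414e+00) = 21.985070
iter 3: u=1.430471  f(a)=+1.506e-03  f'(a)=-2.381e+00  a ← 21.985070 − (+1.506e-03/-2.381e+00) = 21.985703
iter 4: u=1.430430  f(a)=+7.339e-08  f'(a)=-2.381e+00  a ← 21.985703 − (+7.339e-08/-2.381e+00) = 21.985703
iter 5: u=1.430430  f(a)=-1.421e-14  f'(a)=-2.381e+00  a ← 21.985703 − (-1.421e-14/-2.381e+00) = 21.985703
converged: |Δa| < 1e-12 after 5 iterations
sag = a·(cosh(S/(2a)) − 1) = 21.985703·(cosh(1.430430) − 1) = 26.599412
T_max/T_min = cosh(S/(2a)) = 2.209850

a=21.986 sag=26.599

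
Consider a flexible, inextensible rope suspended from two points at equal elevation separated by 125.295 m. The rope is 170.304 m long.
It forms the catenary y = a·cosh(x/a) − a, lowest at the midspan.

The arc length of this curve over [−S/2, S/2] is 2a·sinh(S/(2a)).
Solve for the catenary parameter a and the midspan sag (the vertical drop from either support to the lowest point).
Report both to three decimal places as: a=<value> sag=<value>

seed: a₀ = √(S³/(24(L−S))) = √(125.295³/(24·45.009)) = 42.672227
iter 1: u=1.468109  f(a)=+5.107e+00  f'(a)=-2.601e+00  a ← 42.672227 − (+5.107e+00/-2.601e+00) = 44.635988
iter 2: u=1.403520  f(a)=+3.737e-01  f'(a)=-2.233e+00  a ← 44.635988 − (+3.737e-01/-2.233e+00) = 44.803359
iter 3: u=1.398277  f(a)=+2.350e-03  f'(a)=-2.205e+00  a ← 44.803359 − (+2.350e-03/-2.205e+00) = 44.804425
iter 4: u=1.398244  f(a)=+9.424e-08  f'(a)=-2.205e+00  a ← 44.804425 − (+9.424e-08/-2.205e+00) = 44.804425
iter 5: u=1.398244  f(a)=+0.000e+00  f'(a)=-2.205e+00  a ← 44.804425 − (+0.000e+00/-2.205e+00) = 44.804425
converged: |Δa| < 1e-12 after 5 iterations
sag = a·(cosh(S/(2a)) − 1) = 44.804425·(cosh(1.398244) − 1) = 51.415633
T_max/T_min = cosh(S/(2a)) = 2.147557

a=44.804 sag=51.416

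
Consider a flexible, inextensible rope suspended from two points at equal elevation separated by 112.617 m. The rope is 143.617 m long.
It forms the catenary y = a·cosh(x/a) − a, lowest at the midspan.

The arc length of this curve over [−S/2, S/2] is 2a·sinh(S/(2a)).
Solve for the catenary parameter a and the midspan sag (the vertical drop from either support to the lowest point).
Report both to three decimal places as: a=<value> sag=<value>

a=45.520 sag=39.501

seed: a₀ = √(S³/(24(L−S))) = √(112.617³/(24·31.000)) = 43.814662
iter 1: u=1.285152  f(a)=+2.663e+00  f'(a)=-1.663e+00  a ← 43.814662 − (+2.663e+00/-1.663e+00) = 45.416016
iter 2: u=1.239838  f(a)=+1.530e-01  f'(a)=-1.477e+00  a ← 45.416016 − (+1.530e-01/-1.477e+00) = 45.519580
iter 3: u=1.237017  f(a)=+5.727e-04  f'(a)=-1.466e+00  a ← 45.519580 − (+5.727e-04/-1.466e+00) = 45.519971
iter 4: u=1.237007  f(a)=+8.093e-09  f'(a)=-1.466e+00  a ← 45.519971 − (+8.093e-09/-1.466e+00) = 45.519971
iter 5: u=1.237007  f(a)=+2.842e-14  f'(a)=-1.466e+00  a ← 45.519971 − (+2.842e-14/-1.466e+00) = 45.519971
converged: |Δa| < 1e-12 after 5 iterations
sag = a·(cosh(S/(2a)) − 1) = 45.519971·(cosh(1.237007) − 1) = 39.500782
T_max/T_min = cosh(S/(2a)) = 1.867768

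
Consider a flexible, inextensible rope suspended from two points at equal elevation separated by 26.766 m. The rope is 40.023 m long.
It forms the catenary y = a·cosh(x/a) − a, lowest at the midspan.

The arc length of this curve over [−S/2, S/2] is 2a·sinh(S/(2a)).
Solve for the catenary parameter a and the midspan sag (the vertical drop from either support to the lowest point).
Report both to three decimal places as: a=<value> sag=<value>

a=8.285 sag=13.374

seed: a₀ = √(S³/(24(L−S))) = √(26.766³/(24·13.257)) = 7.763311
iter 1: u=1.723878  f(a)=+2.115e+00  f'(a)=-4.544e+00  a ← 7.763311 − (+2.115e+00/-4.544e+00) = 8.228776
iter 2: u=1.626366  f(a)=+2.052e-01  f'(a)=-3.702e+00  a ← 8.228776 − (+2.052e-01/-3.702e+00) = 8.284198
iter 3: u=1.615485  f(a)=+2.388e-03  f'(a)=-3.616e+00  a ← 8.284198 − (+2.388e-03/-3.616e+00) = 8.284858
iter 4: u=1.615357  f(a)=+3.318e-07  f'(a)=-3.615e+00  a ← 8.284858 − (+3.318e-07/-3.615e+00) = 8.284858
iter 5: u=1.615357  f(a)=+7.105e-15  f'(a)=-3.615e+00  a ← 8.284858 − (+7.105e-15/-3.615e+00) = 8.284858
converged: |Δa| < 1e-12 after 5 iterations
sag = a·(cosh(S/(2a)) − 1) = 8.284858·(cosh(1.615357) − 1) = 13.373835
T_max/T_min = cosh(S/(2a)) = 2.614250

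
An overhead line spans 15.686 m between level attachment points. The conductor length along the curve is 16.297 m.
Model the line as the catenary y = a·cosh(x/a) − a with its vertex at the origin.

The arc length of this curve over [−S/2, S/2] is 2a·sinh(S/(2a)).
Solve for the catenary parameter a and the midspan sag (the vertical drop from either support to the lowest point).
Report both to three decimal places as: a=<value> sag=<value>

a=16.317 sag=1.921

seed: a₀ = √(S³/(24(L−S))) = √(15.686³/(24·0.611)) = 16.223408
iter 1: u=0.483437  f(a)=+7.180e-03  f'(a)=-7.710e-02  a ← 16.223408 − (+7.180e-03/-7.710e-02) = 16.316532
iter 2: u=0.480678  f(a)=+6.229e-05  f'(a)=-7.577e-02  a ← 16.316532 − (+6.229e-05/-7.577e-02) = 16.317355
iter 3: u=0.480654  f(a)=+4.780e-09  f'(a)=-7.575e-02  a ← 16.317355 − (+4.780e-09/-7.575e-02) = 16.317355
iter 4: u=0.480654  f(a)=+0.000e+00  f'(a)=-7.575e-02  a ← 16.317355 − (+0.000e+00/-7.575e-02) = 16.317355
converged: |Δa| < 1e-12 after 4 iterations
sag = a·(cosh(S/(2a)) − 1) = 16.317355·(cosh(0.480654) − 1) = 1.921453
T_max/T_min = cosh(S/(2a)) = 1.117755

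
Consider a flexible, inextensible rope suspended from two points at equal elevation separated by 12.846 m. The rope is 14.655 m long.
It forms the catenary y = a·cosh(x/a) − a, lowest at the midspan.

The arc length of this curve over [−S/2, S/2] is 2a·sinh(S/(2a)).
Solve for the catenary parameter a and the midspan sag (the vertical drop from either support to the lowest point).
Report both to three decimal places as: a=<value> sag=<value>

seed: a₀ = √(S³/(24(L−S))) = √(12.846³/(24·1.809)) = 6.987583
iter 1: u=0.919202  f(a)=+7.798e-02  f'(a)=-5.629e-01  a ← 6.987583 − (+7.798e-02/-5.629e-01) = 7.126124
iter 2: u=0.901332  f(a)=+2.380e-03  f'(a)=-5.290e-01  a ← 7.126124 − (+2.380e-03/-5.290e-01) = 7.130622
iter 3: u=0.900763  f(a)=+2.370e-06  f'(a)=-5.279e-01  a ← 7.130622 − (+2.370e-06/-5.279e-01) = 7.130626
iter 4: u=0.900762  f(a)=+2.357e-12  f'(a)=-5.279e-01  a ← 7.130626 − (+2.357e-12/-5.279e-01) = 7.130626
converged: |Δa| < 1e-12 after 4 iterations
sag = a·(cosh(S/(2a)) − 1) = 7.130626·(cosh(0.900762) − 1) = 3.093761
T_max/T_min = cosh(S/(2a)) = 1.433869

a=7.131 sag=3.094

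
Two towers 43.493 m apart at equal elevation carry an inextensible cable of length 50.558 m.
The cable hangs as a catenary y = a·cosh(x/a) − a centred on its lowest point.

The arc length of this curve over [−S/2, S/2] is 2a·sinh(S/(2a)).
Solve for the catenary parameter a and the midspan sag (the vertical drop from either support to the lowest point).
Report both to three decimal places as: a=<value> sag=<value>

seed: a₀ = √(S³/(24(L−S))) = √(43.493³/(24·7.065)) = 22.027608
iter 1: u=0.987238  f(a)=+3.524e-01  f'(a)=-7.062e-01  a ← 22.027608 − (+3.524e-01/-7.062e-01) = 22.526600
iter 2: u=0.965370  f(a)=+1.233e-02  f'(a)=-6.576e-01  a ← 22.526600 − (+1.233e-02/-6.576e-01) = 22.545351
iter 3: u=0.964567  f(a)=+1.631e-05  f'(a)=-6.558e-01  a ← 22.545351 − (+1.631e-05/-6.558e-01) = 22.545376
iter 4: u=0.964566  f(a)=+2.861e-11  f'(a)=-6.558e-01  a ← 22.545376 − (+2.861e-11/-6.558e-01) = 22.545376
iter 5: u=0.964566  f(a)=+0.000e+00  f'(a)=-6.558e-01  a ← 22.545376 − (+0.000e+00/-6.558e-01) = 22.545376
converged: |Δa| < 1e-12 after 5 iterations
sag = a·(cosh(S/(2a)) − 1) = 22.545376·(cosh(0.964566) − 1) = 11.326763
T_max/T_min = cosh(S/(2a)) = 1.502399

a=22.545 sag=11.327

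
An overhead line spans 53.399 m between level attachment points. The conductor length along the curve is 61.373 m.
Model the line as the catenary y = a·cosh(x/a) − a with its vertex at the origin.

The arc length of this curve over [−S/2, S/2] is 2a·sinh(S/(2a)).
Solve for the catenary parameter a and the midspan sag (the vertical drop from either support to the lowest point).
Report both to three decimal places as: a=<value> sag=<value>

a=28.818 sag=13.279

seed: a₀ = √(S³/(24(L−S))) = √(53.399³/(24·7.974)) = 28.206938
iter 1: u=0.946558  f(a)=+3.649e-01  f'(a)=-6.177e-01  a ← 28.206938 − (+3.649e-01/-6.177e-01) = 28.797745
iter 2: u=0.927139  f(a)=+1.178e-02  f'(a)=-5.784e-01  a ← 28.797745 − (+1.178e-02/-5.784e-01) = 28.818113
iter 3: u=0.926483  f(a)=+1.318e-05  f'(a)=-5.771e-01  a ← 28.818113 − (+1.318e-05/-5.771e-01) = 28.818136
iter 4: u=0.926483  f(a)=+1.656e-11  f'(a)=-5.771e-01  a ← 28.818136 − (+1.656e-11/-5.771e-01) = 28.818136
converged: |Δa| < 1e-12 after 4 iterations
sag = a·(cosh(S/(2a)) − 1) = 28.818136·(cosh(0.926483) − 1) = 13.278732
T_max/T_min = cosh(S/(2a)) = 1.460777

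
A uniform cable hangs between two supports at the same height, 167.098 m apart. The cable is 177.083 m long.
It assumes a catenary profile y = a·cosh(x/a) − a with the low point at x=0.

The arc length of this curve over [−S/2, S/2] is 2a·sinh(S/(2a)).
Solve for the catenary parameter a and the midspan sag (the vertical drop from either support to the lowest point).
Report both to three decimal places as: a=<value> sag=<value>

seed: a₀ = √(S³/(24(L−S))) = √(167.098³/(24·9.985)) = 139.533093
iter 1: u=0.598776  f(a)=+1.805e-01  f'(a)=-1.483e-01  a ← 139.533093 − (+1.805e-01/-1.483e-01) = 140.750297
iter 2: u=0.593597  f(a)=+2.390e-03  f'(a)=-1.444e-01  a ← 140.750297 − (+2.390e-03/-1.444e-01) = 140.766844
iter 3: u=0.593528  f(a)=+4.311e-07  f'(a)=-1.444e-01  a ← 140.766844 − (+4.311e-07/-1.444e-01) = 140.766847
iter 4: u=0.593528  f(a)=+2.842e-14  f'(a)=-1.444e-01  a ← 140.766847 − (+2.842e-14/-1.444e-01) = 140.766847
converged: |Δa| < 1e-12 after 4 iterations
sag = a·(cosh(S/(2a)) − 1) = 140.766847·(cosh(0.593528) − 1) = 25.530785
T_max/T_min = cosh(S/(2a)) = 1.181369

a=140.767 sag=25.531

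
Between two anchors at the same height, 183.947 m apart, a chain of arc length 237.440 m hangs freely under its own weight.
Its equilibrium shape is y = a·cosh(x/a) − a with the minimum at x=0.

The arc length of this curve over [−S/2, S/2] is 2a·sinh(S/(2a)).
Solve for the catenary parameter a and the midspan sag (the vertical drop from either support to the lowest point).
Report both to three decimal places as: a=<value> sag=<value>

a=72.482 sag=66.615

seed: a₀ = √(S³/(24(L−S))) = √(183.947³/(24·53.493)) = 69.628168
iter 1: u=1.320924  f(a)=+4.865e+00  f'(a)=-1.822e+00  a ← 69.628168 − (+4.865e+00/-1.822e+00) = 72.298737
iter 2: u=1.272131  f(a)=+2.939e-01  f'(a)=-1.608e+00  a ← 72.298737 − (+2.939e-01/-1.608e+00) = 72.481550
iter 3: u=1.268923  f(a)=+1.225e-03  f'(a)=-1.594e+00  a ← 72.481550 − (+1.225e-03/-1.594e+00) = 72.482318
iter 4: u=1.268909  f(a)=+2.149e-08  f'(a)=-1.594e+00  a ← 72.482318 − (+2.149e-08/-1.594e+00) = 72.482318
iter 5: u=1.268909  f(a)=-2.842e-14  f'(a)=-1.594e+00  a ← 72.482318 − (-2.842e-14/-1.594e+00) = 72.482318
converged: |Δa| < 1e-12 after 5 iterations
sag = a·(cosh(S/(2a)) − 1) = 72.482318·(cosh(1.268909) − 1) = 66.615219
T_max/T_min = cosh(S/(2a)) = 1.919055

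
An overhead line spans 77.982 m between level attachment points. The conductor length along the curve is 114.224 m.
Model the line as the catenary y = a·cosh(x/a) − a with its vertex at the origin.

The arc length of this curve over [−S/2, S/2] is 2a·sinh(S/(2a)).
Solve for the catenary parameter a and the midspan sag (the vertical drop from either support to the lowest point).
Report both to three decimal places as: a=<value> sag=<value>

seed: a₀ = √(S³/(24(L−S))) = √(77.982³/(24·36.242)) = 23.349622
iter 1: u=1.669877  f(a)=+5.402e+00  f'(a)=-4.061e+00  a ← 23.349622 − (+5.402e+00/-4.061e+00) = 24.679887
iter 2: u=1.579869  f(a)=+4.960e-01  f'(a)=-3.346e+00  a ← 24.679887 − (+4.960e-01/-3.346e+00) = 24.828114
iter 3: u=1.570437  f(a)=+5.116e-03  f'(a)=-3.278e+00  a ← 24.828114 − (+5.116e-03/-3.278e+00) = 24.829675
iter 4: u=1.570339  f(a)=+5.567e-07  f'(a)=-3.277e+00  a ← 24.829675 − (+5.567e-07/-3.277e+00) = 24.829675
iter 5: u=1.570339  f(a)=+0.000e+00  f'(a)=-3.277e+00  a ← 24.829675 − (+0.000e+00/-3.277e+00) = 24.829675
converged: |Δa| < 1e-12 after 5 iterations
sag = a·(cosh(S/(2a)) − 1) = 24.829675·(cosh(1.570339) − 1) = 37.446270
T_max/T_min = cosh(S/(2a)) = 2.508126

a=24.830 sag=37.446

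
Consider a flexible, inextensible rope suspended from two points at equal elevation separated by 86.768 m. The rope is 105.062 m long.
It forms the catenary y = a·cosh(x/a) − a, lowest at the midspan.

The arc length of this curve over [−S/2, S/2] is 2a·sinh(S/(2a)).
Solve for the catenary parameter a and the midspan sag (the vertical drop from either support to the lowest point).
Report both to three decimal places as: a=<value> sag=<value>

a=39.738 sag=26.130

seed: a₀ = √(S³/(24(L−S))) = √(86.768³/(24·18.294)) = 38.572645
iter 1: u=1.124735  f(a)=+1.193e+00  f'(a)=-1.074e+00  a ← 38.572645 − (+1.193e+00/-1.074e+00) = 39.682972
iter 2: u=1.093265  f(a)=+5.343e-02  f'(a)=-9.798e-01  a ← 39.682972 − (+5.343e-02/-9.798e-01) = 39.737506
iter 3: u=1.091765  f(a)=+1.184e-04  f'(a)=-9.755e-01  a ← 39.737506 − (+1.184e-04/-9.755e-01) = 39.737628
iter 4: u=1.091761  f(a)=+5.842e-10  f'(a)=-9.755e-01  a ← 39.737628 − (+5.842e-10/-9.755e-01) = 39.737628
iter 5: u=1.091761  f(a)=+2.842e-14  f'(a)=-9.755e-01  a ← 39.737628 − (+2.842e-14/-9.755e-01) = 39.737628
converged: |Δa| < 1e-12 after 5 iterations
sag = a·(cosh(S/(2a)) − 1) = 39.737628·(cosh(1.091761) − 1) = 26.130308
T_max/T_min = cosh(S/(2a)) = 1.657571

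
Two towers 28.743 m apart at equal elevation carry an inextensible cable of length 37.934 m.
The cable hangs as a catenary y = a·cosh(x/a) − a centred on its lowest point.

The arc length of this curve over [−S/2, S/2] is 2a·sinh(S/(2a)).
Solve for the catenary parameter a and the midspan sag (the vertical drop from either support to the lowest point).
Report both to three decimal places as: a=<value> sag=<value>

seed: a₀ = √(S³/(24(L−S))) = √(28.743³/(24·9.191)) = 10.375550
iter 1: u=1.385131  f(a)=+9.231e-01  f'(a)=-2.136e+00  a ← 10.375550 − (+9.231e-01/-2.136e+00) = 10.807751
iter 2: u=1.329740  f(a)=+6.081e-02  f'(a)=-1.863e+00  a ← 10.807751 − (+6.081e-02/-1.863e+00) = 10.840396
iter 3: u=1.325736  f(a)=+3.051e-04  f'(a)=-1.844e+00  a ← 10.840396 − (+3.051e-04/-1.844e+00) = 10.840561
iter 4: u=1.325716  f(a)=+7.763e-09  f'(a)=-1.844e+00  a ← 10.840561 − (+7.763e-09/-1.844e+00) = 10.840561
iter 5: u=1.325716  f(a)=+7.105e-15  f'(a)=-1.844e+00  a ← 10.840561 − (+7.105e-15/-1.844e+00) = 10.840561
converged: |Δa| < 1e-12 after 5 iterations
sag = a·(cosh(S/(2a)) − 1) = 10.840561·(cosh(1.325716) − 1) = 11.005831
T_max/T_min = cosh(S/(2a)) = 2.015246

a=10.841 sag=11.006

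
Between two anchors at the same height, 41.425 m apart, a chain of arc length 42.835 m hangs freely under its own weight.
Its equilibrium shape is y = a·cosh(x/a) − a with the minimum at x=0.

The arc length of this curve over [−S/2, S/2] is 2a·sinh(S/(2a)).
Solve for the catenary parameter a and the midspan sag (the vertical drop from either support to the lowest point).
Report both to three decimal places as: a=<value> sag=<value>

a=46.065 sag=4.736

seed: a₀ = √(S³/(24(L−S))) = √(41.425³/(24·1.410)) = 45.833033
iter 1: u=0.451912  f(a)=+1.447e-02  f'(a)=-6.279e-02  a ← 45.833033 − (+1.447e-02/-6.279e-02) = 46.063440
iter 2: u=0.449652  f(a)=+1.098e-04  f'(a)=-6.184e-02  a ← 46.063440 − (+1.098e-04/-6.184e-02) = 46.065216
iter 3: u=0.449634  f(a)=+6.436e-09  f'(a)=-6.184e-02  a ← 46.065216 − (+6.436e-09/-6.184e-02) = 46.065216
iter 4: u=0.449634  f(a)=+0.000e+00  f'(a)=-6.184e-02  a ← 46.065216 − (+0.000e+00/-6.184e-02) = 46.065216
converged: |Δa| < 1e-12 after 4 iterations
sag = a·(cosh(S/(2a)) − 1) = 46.065216·(cosh(0.449634) − 1) = 4.735507
T_max/T_min = cosh(S/(2a)) = 1.102800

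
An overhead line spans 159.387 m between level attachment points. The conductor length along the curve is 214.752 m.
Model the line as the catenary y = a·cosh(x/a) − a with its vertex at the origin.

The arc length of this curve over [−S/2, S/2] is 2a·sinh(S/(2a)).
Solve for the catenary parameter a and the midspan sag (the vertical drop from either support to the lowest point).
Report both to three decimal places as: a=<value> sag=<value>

a=57.875 sag=64.105

seed: a₀ = √(S³/(24(L−S))) = √(159.387³/(24·55.365)) = 55.202160
iter 1: u=1.443666  f(a)=+6.064e+00  f'(a)=-2.456e+00  a ← 55.202160 − (+6.064e+00/-2.456e+00) = 57.671007
iter 2: u=1.381864  f(a)=+4.306e-01  f'(a)=-2.119e+00  a ← 57.671007 − (+4.306e-01/-2.119e+00) = 57.874212
iter 3: u=1.377012  f(a)=+2.537e-03  f'(a)=-2.094e+00  a ← 57.874212 − (+2.537e-03/-2.094e+00) = 57.875424
iter 4: u=1.376983  f(a)=+8.924e-08  f'(a)=-2.094e+00  a ← 57.875424 − (+8.924e-08/-2.094e+00) = 57.875424
iter 5: u=1.376983  f(a)=+0.000e+00  f'(a)=-2.094e+00  a ← 57.875424 − (+0.000e+00/-2.094e+00) = 57.875424
converged: |Δa| < 1e-12 after 5 iterations
sag = a·(cosh(S/(2a)) − 1) = 57.875424·(cosh(1.376983) − 1) = 64.104780
T_max/T_min = cosh(S/(2a)) = 2.107634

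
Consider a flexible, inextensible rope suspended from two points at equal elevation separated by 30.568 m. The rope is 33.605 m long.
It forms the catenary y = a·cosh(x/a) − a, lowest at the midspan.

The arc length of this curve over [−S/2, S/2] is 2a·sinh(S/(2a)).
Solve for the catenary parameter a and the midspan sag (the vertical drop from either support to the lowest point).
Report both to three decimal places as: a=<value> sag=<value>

a=20.084 sag=6.102

seed: a₀ = √(S³/(24(L−S))) = √(30.568³/(24·3.037)) = 19.795776
iter 1: u=0.772084  f(a)=+9.182e-02  f'(a)=-3.255e-01  a ← 19.795776 − (+9.182e-02/-3.255e-01) = 20.077835
iter 2: u=0.761237  f(a)=+1.999e-03  f'(a)=-3.115e-01  a ← 20.077835 − (+1.999e-03/-3.115e-01) = 20.084253
iter 3: u=0.760994  f(a)=+9.946e-07  f'(a)=-3.112e-01  a ← 20.084253 − (+9.946e-07/-3.112e-01) = 20.084256
iter 4: u=0.760994  f(a)=+2.487e-13  f'(a)=-3.112e-01  a ← 20.084256 − (+2.487e-13/-3.112e-01) = 20.084256
converged: |Δa| < 1e-12 after 4 iterations
sag = a·(cosh(S/(2a)) − 1) = 20.084256·(cosh(0.760994) − 1) = 6.101644
T_max/T_min = cosh(S/(2a)) = 1.303802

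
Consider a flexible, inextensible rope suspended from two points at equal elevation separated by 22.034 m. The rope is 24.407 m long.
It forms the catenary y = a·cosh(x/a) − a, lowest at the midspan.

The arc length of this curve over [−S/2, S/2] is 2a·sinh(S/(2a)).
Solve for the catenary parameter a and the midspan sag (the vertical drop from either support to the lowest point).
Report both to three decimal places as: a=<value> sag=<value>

seed: a₀ = √(S³/(24(L−S))) = √(22.034³/(24·2.373)) = 13.705205
iter 1: u=0.803855  f(a)=+7.786e-02  f'(a)=-3.692e-01  a ← 13.705205 − (+7.786e-02/-3.692e-01) = 13.916098
iter 2: u=0.791673  f(a)=+1.834e-03  f'(a)=-3.520e-01  a ← 13.916098 − (+1.834e-03/-3.520e-01) = 13.921307
iter 3: u=0.791377  f(a)=+1.071e-06  f'(a)=-3.516e-01  a ← 13.921307 − (+1.071e-06/-3.516e-01) = 13.921310
iter 4: u=0.791377  f(a)=+3.695e-13  f'(a)=-3.516e-01  a ← 13.921310 − (+3.695e-13/-3.516e-01) = 13.921310
converged: |Δa| < 1e-12 after 4 iterations
sag = a·(cosh(S/(2a)) − 1) = 13.921310·(cosh(0.791377) − 1) = 4.591612
T_max/T_min = cosh(S/(2a)) = 1.329826

a=13.921 sag=4.592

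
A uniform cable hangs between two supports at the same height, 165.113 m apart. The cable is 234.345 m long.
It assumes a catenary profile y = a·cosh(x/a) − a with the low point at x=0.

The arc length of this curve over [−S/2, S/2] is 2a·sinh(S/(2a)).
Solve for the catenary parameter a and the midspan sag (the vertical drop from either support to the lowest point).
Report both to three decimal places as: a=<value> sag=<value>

seed: a₀ = √(S³/(24(L−S))) = √(165.113³/(24·69.232)) = 52.049054
iter 1: u=1.586129  f(a)=+9.249e+00  f'(a)=-3.393e+00  a ← 52.049054 − (+9.249e+00/-3.393e+00) = 54.775329
iter 2: u=1.507184  f(a)=+7.764e-01  f'(a)=-2.845e+00  a ← 54.775329 − (+7.764e-01/-2.845e+00) = 55.048235
iter 3: u=1.499712  f(a)=+6.578e-03  f'(a)=-2.797e+00  a ← 55.048235 − (+6.578e-03/-2.797e+00) = 55.050587
iter 4: u=1.499648  f(a)=+4.811e-07  f'(a)=-2.796e+00  a ← 55.050587 − (+4.811e-07/-2.796e+00) = 55.050587
iter 5: u=1.499648  f(a)=-2.842e-14  f'(a)=-2.796e+00  a ← 55.050587 − (-2.842e-14/-2.796e+00) = 55.050587
converged: |Δa| < 1e-12 after 5 iterations
sag = a·(cosh(S/(2a)) − 1) = 55.050587·(cosh(1.499648) − 1) = 74.409684
T_max/T_min = cosh(S/(2a)) = 2.351660

a=55.051 sag=74.410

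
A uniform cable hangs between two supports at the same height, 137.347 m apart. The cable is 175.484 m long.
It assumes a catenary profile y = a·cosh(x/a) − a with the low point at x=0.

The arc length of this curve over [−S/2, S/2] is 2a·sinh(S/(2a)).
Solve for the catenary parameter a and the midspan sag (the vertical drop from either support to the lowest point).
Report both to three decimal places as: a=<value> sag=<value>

a=55.293 sag=48.418

seed: a₀ = √(S³/(24(L−S))) = √(137.347³/(24·38.137)) = 53.204686
iter 1: u=1.290742  f(a)=+3.306e+00  f'(a)=-1.687e+00  a ← 53.204686 − (+3.306e+00/-1.687e+00) = 55.164160
iter 2: u=1.244893  f(a)=+1.914e-01  f'(a)=-1.497e+00  a ← 55.164160 − (+1.914e-01/-1.497e+00) = 55.292028
iter 3: u=1.242014  f(a)=+7.289e-04  f'(a)=-1.485e+00  a ← 55.292028 − (+7.289e-04/-1.485e+00) = 55.292519
iter 4: u=1.242003  f(a)=+1.066e-08  f'(a)=-1.485e+00  a ← 55.292519 − (+1.066e-08/-1.485e+00) = 55.292519
iter 5: u=1.242003  f(a)=+0.000e+00  f'(a)=-1.485e+00  a ← 55.292519 − (+0.000e+00/-1.485e+00) = 55.292519
converged: |Δa| < 1e-12 after 5 iterations
sag = a·(cosh(S/(2a)) − 1) = 55.292519·(cosh(1.242003) − 1) = 48.418239
T_max/T_min = cosh(S/(2a)) = 1.875674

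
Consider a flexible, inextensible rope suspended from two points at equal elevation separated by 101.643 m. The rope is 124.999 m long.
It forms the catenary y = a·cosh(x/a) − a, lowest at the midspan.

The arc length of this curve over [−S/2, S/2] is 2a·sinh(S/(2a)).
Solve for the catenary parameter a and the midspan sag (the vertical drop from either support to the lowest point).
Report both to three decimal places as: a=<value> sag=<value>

seed: a₀ = √(S³/(24(L−S))) = √(101.643³/(24·23.356)) = 43.282402
iter 1: u=1.174184  f(a)=+1.664e+00  f'(a)=-1.236e+00  a ← 43.282402 − (+1.664e+00/-1.236e+00) = 44.629116
iter 2: u=1.138752  f(a)=+8.082e-02  f'(a)=-1.118e+00  a ← 44.629116 − (+8.082e-02/-1.118e+00) = 44.701392
iter 3: u=1.136911  f(a)=+2.122e-04  f'(a)=-1.112e+00  a ← 44.701392 − (+2.122e-04/-1.112e+00) = 44.701583
iter 4: u=1.136906  f(a)=+1.471e-09  f'(a)=-1.112e+00  a ← 44.701583 − (+1.471e-09/-1.112e+00) = 44.701583
iter 5: u=1.136906  f(a)=+0.000e+00  f'(a)=-1.112e+00  a ← 44.701583 − (+0.000e+00/-1.112e+00) = 44.701583
converged: |Δa| < 1e-12 after 5 iterations
sag = a·(cosh(S/(2a)) − 1) = 44.701583·(cosh(1.136906) − 1) = 32.138635
T_max/T_min = cosh(S/(2a)) = 1.718960

a=44.702 sag=32.139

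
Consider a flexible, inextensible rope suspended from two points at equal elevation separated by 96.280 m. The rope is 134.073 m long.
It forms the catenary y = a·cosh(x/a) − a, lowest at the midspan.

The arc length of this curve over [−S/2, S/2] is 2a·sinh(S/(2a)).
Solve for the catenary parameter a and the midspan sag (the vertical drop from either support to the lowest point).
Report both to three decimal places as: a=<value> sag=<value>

a=33.070 sag=41.679

seed: a₀ = √(S³/(24(L−S))) = √(96.280³/(24·37.793)) = 31.368433
iter 1: u=1.534664  f(a)=+4.708e+00  f'(a)=-3.027e+00  a ← 31.368433 − (+4.708e+00/-3.027e+00) = 32.923896
iter 2: u=1.462160  f(a)=+3.729e-01  f'(a)=-2.565e+00  a ← 32.923896 − (+3.729e-01/-2.565e+00) = 33.069271
iter 3: u=1.455732  f(a)=+2.783e-03  f'(a)=-2.527e+00  a ← 33.069271 − (+2.783e-03/-2.527e+00) = 33.070372
iter 4: u=1.455684  f(a)=+1.576e-07  f'(a)=-2.526e+00  a ← 33.070372 − (+1.576e-07/-2.526e+00) = 33.070372
iter 5: u=1.455684  f(a)=+0.000e+00  f'(a)=-2.526e+00  a ← 33.070372 − (+0.000e+00/-2.526e+00) = 33.070372
converged: |Δa| < 1e-12 after 5 iterations
sag = a·(cosh(S/(2a)) − 1) = 33.070372·(cosh(1.455684) − 1) = 41.679490
T_max/T_min = cosh(S/(2a)) = 2.260327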